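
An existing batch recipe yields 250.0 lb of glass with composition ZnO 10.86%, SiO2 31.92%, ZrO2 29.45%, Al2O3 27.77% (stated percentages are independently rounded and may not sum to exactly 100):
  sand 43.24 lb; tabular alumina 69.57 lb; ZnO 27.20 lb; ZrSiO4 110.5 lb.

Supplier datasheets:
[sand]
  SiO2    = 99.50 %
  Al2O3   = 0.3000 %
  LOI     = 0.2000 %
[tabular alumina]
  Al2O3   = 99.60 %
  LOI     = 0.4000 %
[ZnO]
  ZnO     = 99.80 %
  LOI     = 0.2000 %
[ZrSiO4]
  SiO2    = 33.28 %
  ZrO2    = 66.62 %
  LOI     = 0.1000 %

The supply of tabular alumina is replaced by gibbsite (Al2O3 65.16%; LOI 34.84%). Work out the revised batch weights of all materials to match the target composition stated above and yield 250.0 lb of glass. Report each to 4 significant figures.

Revised batch per 250.0 lb glass:
  sand: 43.24 lb
  gibbsite: 106.3 lb
  ZnO: 27.20 lb
  ZrSiO4: 110.5 lb
Total batch = 287.2 lb; LOI loss = 37.29 lb

The intermediate values are shown (rounded to four significant figures) in the working — all internal work holds exact precision in every operation. Every reported result sees exactly one rounding. The derived quantities (yield, four oxide percentages, ignition loss, totals, net glass mass) are rebuilt starting from the weights per 250.0 lb of glass in full precision precisely as stated by question or answer.
Target masses of each oxide per 250.0 lb glass:
  ZnO: 10.86% × 250.0 = 27.15 lb
  SiO2: 31.92% × 250.0 = 79.80 lb
  ZrO2: 29.45% × 250.0 = 73.62 lb
  Al2O3: 27.77% × 250.0 = 69.42 lb
Sums-versus-targets review per the reported batch figures, for the quoted basis mass (sum by sum, the targets are met within answer rounding):
  ZnO: 27.20·0.9980 = 27.15 lb (target 27.15 lb)
  SiO2: 43.24·0.9950 + 110.5·0.3328 = 79.80 lb (target 79.80 lb)
  ZrO2: 110.5·0.6662 = 73.62 lb (target 73.62 lb)
  Al2O3: 43.24·0.003000 + 106.3·0.6516 = 69.39 lb (target 69.42 lb)
Glass-mass sanity pass: the batch minus its LOI: 250.0 lb (summing oxide targets gives 250.0 lb; stated basis 250.0 lb — gaps are rounding artifacts).
Adding the batch up: Σ batch = 287.2 lb; the LOI term Σ batch·LOI equals 37.29 lb; yield = glass ÷ total batch = 87.02%.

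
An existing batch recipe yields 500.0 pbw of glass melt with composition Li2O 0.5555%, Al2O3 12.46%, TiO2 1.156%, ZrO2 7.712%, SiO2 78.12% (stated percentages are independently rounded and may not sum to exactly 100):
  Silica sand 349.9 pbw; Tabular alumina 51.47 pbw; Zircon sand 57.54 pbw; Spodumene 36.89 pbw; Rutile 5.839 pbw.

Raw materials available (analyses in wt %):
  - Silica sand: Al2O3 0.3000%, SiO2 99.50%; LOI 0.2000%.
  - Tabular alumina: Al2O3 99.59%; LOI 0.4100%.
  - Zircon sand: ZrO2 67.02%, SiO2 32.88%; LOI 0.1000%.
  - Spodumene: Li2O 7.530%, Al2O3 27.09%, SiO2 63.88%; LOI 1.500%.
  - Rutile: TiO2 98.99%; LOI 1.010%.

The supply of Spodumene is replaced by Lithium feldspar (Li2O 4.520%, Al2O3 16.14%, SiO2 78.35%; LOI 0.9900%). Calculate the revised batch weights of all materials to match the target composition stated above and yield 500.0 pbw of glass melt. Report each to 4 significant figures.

Revised batch per 500.0 pbw glass melt:
  Silica sand: 325.2 pbw
  Tabular alumina: 51.62 pbw
  Zircon sand: 57.54 pbw
  Lithium feldspar: 61.45 pbw
  Rutile: 5.839 pbw
Total batch = 501.6 pbw; LOI loss = 1.587 pbw

Mid-chain values appear with 4-significant-digit rounding in the printout; all arithmetic keeps exact precision in all steps. Exactly one rounding goes into each reported value — all derived quantities are recomputed using the weight values on 500.0 pbw of glass in exact precision (the yield, net glass mass, totals, five oxide percentages, ignition loss), as given in either problem or answer.
Oxide mass targets, per 500.0 pbw glass melt:
  Li2O: 0.5555% × 500.0 = 2.778 pbw
  Al2O3: 12.46% × 500.0 = 62.30 pbw
  TiO2: 1.156% × 500.0 = 5.780 pbw
  ZrO2: 7.712% × 500.0 = 38.56 pbw
  SiO2: 78.12% × 500.0 = 390.6 pbw
Sums-versus-targets review on the weights just shown, under the basis named above (sum by sum, the targets are met net of answer rounding effects):
  Li2O: 61.45·0.04520 = 2.778 pbw (target 2.778 pbw)
  Al2O3: 325.2·0.003000 + 51.62·0.9959 + 61.45·0.1614 = 62.30 pbw (target 62.30 pbw)
  TiO2: 5.839·0.9899 = 5.780 pbw (target 5.780 pbw)
  ZrO2: 57.54·0.6702 = 38.56 pbw (target 38.56 pbw)
  SiO2: 325.2·0.9950 + 57.54·0.3288 + 61.45·0.7835 = 390.6 pbw (target 390.6 pbw)
Auditing the glass mass value: Σ batch − LOI loss = 500.1 pbw (the Σ of target masses is 500.0 pbw; against the stated basis, 500.0 pbw — a pure rounding effect).
Total batch = Σ batch = 501.6 pbw; the LOI term Σ batch·LOI equals 1.587 pbw; glass ÷ batch gives a yield of 99.68%.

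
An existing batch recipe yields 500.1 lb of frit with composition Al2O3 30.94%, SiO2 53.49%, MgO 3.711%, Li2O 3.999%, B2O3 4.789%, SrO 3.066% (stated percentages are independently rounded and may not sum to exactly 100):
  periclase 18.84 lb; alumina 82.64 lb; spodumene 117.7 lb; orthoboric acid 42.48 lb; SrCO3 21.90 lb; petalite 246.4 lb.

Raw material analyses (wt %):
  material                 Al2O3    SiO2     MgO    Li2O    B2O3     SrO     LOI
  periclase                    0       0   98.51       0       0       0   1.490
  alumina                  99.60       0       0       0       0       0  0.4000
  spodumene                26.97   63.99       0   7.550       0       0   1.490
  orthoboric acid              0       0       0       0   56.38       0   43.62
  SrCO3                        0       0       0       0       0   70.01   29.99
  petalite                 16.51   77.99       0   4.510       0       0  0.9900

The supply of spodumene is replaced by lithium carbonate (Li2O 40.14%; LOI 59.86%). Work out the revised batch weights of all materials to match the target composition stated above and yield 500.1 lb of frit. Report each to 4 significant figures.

The working math maintains full float precision from first step to last — mid-chain values are displayed rounded off to 4 significant figures across the worked steps. Each reported number is rounded just once. The derived quantities (yield, the totals, ignition loss, six oxide percentages, net glass mass) are rebuilt at exact precision from the batch weights at 500.1 lb of glass precisely as stated by problem or answer.
Oxide-by-oxide targets in 500.1 lb frit:
  Al2O3: 30.94% × 500.1 = 154.7 lb
  SiO2: 53.49% × 500.1 = 267.5 lb
  MgO: 3.711% × 500.1 = 18.56 lb
  Li2O: 3.999% × 500.1 = 20.00 lb
  B2O3: 4.789% × 500.1 = 23.95 lb
  SrO: 3.066% × 500.1 = 15.33 lb
Oxide-by-oxide audit with the batch weights as given, under the basis named above (summed amounts equal target values within answer rounding):
  Al2O3: 98.50·0.9960 + 343.0·0.1651 = 154.7 lb (target 154.7 lb)
  SiO2: 343.0·0.7799 = 267.5 lb (target 267.5 lb)
  MgO: 18.84·0.9851 = 18.56 lb (target 18.56 lb)
  Li2O: 11.29·0.4014 + 343.0·0.04510 = 20.00 lb (target 20.00 lb)
  B2O3: 42.48·0.5638 = 23.95 lb (target 23.95 lb)
  SrO: 21.90·0.7001 = 15.33 lb (target 15.33 lb)
The glass-mass cross-check: Σ batch − LOI loss = 500.1 lb (summing oxide targets gives 500.1 lb; basis as stated: 500.1 lb — deltas are rounding alone).
Total batch = Σ batch = 536.0 lb; Σ batch·LOI gives LOI loss = 35.93 lb; yield, glass over the total, = 93.30%.

Revised batch per 500.1 lb frit:
  periclase: 18.84 lb
  alumina: 98.50 lb
  lithium carbonate: 11.29 lb
  orthoboric acid: 42.48 lb
  SrCO3: 21.90 lb
  petalite: 343.0 lb
Total batch = 536.0 lb; LOI loss = 35.93 lb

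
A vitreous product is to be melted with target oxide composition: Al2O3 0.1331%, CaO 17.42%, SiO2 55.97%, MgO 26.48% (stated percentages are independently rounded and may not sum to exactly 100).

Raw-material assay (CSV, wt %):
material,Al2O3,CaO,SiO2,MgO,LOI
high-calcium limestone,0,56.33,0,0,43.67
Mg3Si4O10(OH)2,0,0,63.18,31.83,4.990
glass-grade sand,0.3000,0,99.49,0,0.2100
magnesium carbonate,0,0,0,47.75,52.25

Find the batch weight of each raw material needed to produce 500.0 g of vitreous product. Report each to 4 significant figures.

Batch per 500.0 g vitreous product:
  high-calcium limestone: 154.6 g
  Mg3Si4O10(OH)2: 93.62 g
  glass-grade sand: 221.8 g
  magnesium carbonate: 214.9 g
Total batch = 684.9 g; LOI loss = 184.9 g; yield = 73.00%

All arithmetic maintains full float precision throughout. Intermediates are displayed, rounded to 4 significant digits, within the worked lines. Every reported figure takes just one rounding — the derived quantities (the totals, yield, LOI, glass mass, the four compositions) are recomputed in full float precision from the weighed amounts for 500.0 g of glass, as quoted within question or answer.
Oxide-by-oxide targets in 500.0 g vitreous product:
  Al2O3: 0.1331% × 500.0 = 0.6655 g
  CaO: 17.42% × 500.0 = 87.10 g
  SiO2: 55.97% × 500.0 = 279.8 g
  MgO: 26.48% × 500.0 = 132.4 g
Verifying the oxide balance given the weights on record, relative to the basis at hand (oxide sums agree with the targets given rounding of the digits):
  Al2O3: 221.8·0.003000 = 0.6654 g (target 0.6655 g)
  CaO: 154.6·0.5633 = 87.09 g (target 87.10 g)
  SiO2: 93.62·0.6318 + 221.8·0.9949 = 279.8 g (target 279.8 g)
  MgO: 93.62·0.3183 + 214.9·0.4775 = 132.4 g (target 132.4 g)
Auditing the glass mass value: Σ batch − LOI loss = 500.0 g (oxide target masses add up to 500.0 g; stated basis 500.0 g — differing by rounding only).
Batch grand total — Σ batch = 684.9 g; ignition loss, Σ(batch × LOI) = 184.9 g; as yield: glass ÷ batch → 73.00%.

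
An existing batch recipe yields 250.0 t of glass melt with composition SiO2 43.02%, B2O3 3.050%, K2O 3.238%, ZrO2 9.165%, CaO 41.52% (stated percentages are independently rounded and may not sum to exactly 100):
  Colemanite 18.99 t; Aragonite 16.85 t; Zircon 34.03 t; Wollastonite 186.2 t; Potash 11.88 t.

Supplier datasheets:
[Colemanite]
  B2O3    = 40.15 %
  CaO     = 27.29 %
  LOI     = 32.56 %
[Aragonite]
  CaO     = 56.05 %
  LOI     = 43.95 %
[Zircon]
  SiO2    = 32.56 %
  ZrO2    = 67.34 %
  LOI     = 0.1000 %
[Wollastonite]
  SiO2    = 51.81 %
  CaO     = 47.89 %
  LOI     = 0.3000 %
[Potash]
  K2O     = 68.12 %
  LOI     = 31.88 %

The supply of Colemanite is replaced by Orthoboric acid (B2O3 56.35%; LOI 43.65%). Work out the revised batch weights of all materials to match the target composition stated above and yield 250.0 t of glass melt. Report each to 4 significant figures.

Revised batch per 250.0 t glass melt:
  Orthoboric acid: 13.53 t
  Aragonite: 26.10 t
  Zircon: 34.03 t
  Wollastonite: 186.2 t
  Potash: 11.88 t
Total batch = 271.7 t; LOI loss = 21.76 t

Rounding to 4 significant figures governs every intermediate as displayed; the working math maintains full precision throughout; every reported number is rounded once only. Derived quantities, which include totals, yield, net glass mass, the five compositions, ignition loss, are carried in full float precision, as quoted within the problem or answer text, from the weighed amounts for 250.0 t of glass.
Target masses of each oxide per 250.0 t glass melt:
  SiO2: 43.02% × 250.0 = 107.6 t
  B2O3: 3.050% × 250.0 = 7.625 t
  K2O: 3.238% × 250.0 = 8.095 t
  ZrO2: 9.165% × 250.0 = 22.91 t
  CaO: 41.52% × 250.0 = 103.8 t
Per-oxide balance check using the reported weights, under the basis named above (sums match the target masses within answer rounding):
  SiO2: 34.03·0.3256 + 186.2·0.5181 = 107.6 t (target 107.6 t)
  B2O3: 13.53·0.5635 = 7.624 t (target 7.625 t)
  K2O: 11.88·0.6812 = 8.093 t (target 8.095 t)
  ZrO2: 34.03·0.6734 = 22.92 t (target 22.91 t)
  CaO: 26.10·0.5605 + 186.2·0.4789 = 103.8 t (target 103.8 t)
Glass-mass bookkeeping: batch total minus LOI = 250.0 t (per-oxide target masses sum to 250.0 t; the stated basis being 250.0 t — differing by rounding only).
Summing the batch: Σ batch = 271.7 t; LOI loss = Σ batch·LOI = 21.76 t; the yield ratio, glass ÷ batch: 91.99%.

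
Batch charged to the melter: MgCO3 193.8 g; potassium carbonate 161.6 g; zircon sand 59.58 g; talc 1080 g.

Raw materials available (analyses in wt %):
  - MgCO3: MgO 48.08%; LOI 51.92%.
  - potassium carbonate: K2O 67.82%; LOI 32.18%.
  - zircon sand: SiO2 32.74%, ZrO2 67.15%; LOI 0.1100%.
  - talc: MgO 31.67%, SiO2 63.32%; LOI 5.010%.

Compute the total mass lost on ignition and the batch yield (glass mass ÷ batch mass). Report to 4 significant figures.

LOI loss = 206.8 g; glass = 1288 g; yield = 86.17%

Rounding to four significant digits applies to every working value as printed; all arithmetic maintains full precision throughout — each reported result includes exactly one rounding. The derived quantities are re-derived starting from the weights for 1288 g of glass in full float precision (the yield, LOI, totals, the four compositions, glass mass), exactly as printed in either problem or answer.
LOI of each material in turn:
  MgCO3: 193.8 × 0.5192 = 100.6 g
  potassium carbonate: 161.6 × 0.3218 = 52.00 g
  zircon sand: 59.58 × 0.001100 = 0.06554 g
  talc: 1080 × 0.05010 = 54.11 g
Total LOI = 206.8 g
Glass = batch − LOI = 1495 − 206.8 = 1288 g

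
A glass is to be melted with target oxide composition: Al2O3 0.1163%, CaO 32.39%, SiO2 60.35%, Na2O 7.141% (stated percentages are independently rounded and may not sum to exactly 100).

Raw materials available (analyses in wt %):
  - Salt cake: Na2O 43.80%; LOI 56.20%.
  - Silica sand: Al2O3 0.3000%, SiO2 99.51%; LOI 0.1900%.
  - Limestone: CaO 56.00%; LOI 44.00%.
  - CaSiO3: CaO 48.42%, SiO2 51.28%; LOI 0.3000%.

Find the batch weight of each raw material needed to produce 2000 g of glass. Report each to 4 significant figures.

The working math maintains exact precision throughout — values along the way are shown rounded to 4 significant digits at each printed step; each reported value receives exactly one rounding — derived quantities are re-derived from the batch weights on 2000 g of glass in full precision (totals, net glass mass, the four compositions, LOI, yield), exactly as shown in the problem or answer text.
Oxide mass targets, per 2000 g glass:
  Al2O3: 0.1163% × 2000 = 2.326 g
  CaO: 32.39% × 2000 = 647.8 g
  SiO2: 60.35% × 2000 = 1207 g
  Na2O: 7.141% × 2000 = 142.8 g
Verifying the oxide balance from the weights as reported, versus the basis set out (target by target, the sums agree given rounding of the digits):
  Al2O3: 775.3·0.003000 = 2.326 g (target 2.326 g)
  CaO: 422.5·0.5600 + 849.2·0.4842 = 647.8 g (target 647.8 g)
  SiO2: 775.3·0.9951 + 849.2·0.5128 = 1207 g (target 1207 g)
  Na2O: 326.1·0.4380 = 142.8 g (target 142.8 g)
Glass-mass sanity pass: total batch − LOI = 2000 g (oxide target masses add up to 2000 g; against the stated basis, 2000 g — gaps are rounding artifacts).
Whole-batch sum: Σ batch = 2373 g; LOI loss = Σ batch·LOI = 373.2 g; yield = glass ÷ total batch = 84.27%.

Batch per 2000 g glass:
  Salt cake: 326.1 g
  Silica sand: 775.3 g
  Limestone: 422.5 g
  CaSiO3: 849.2 g
Total batch = 2373 g; LOI loss = 373.2 g; yield = 84.27%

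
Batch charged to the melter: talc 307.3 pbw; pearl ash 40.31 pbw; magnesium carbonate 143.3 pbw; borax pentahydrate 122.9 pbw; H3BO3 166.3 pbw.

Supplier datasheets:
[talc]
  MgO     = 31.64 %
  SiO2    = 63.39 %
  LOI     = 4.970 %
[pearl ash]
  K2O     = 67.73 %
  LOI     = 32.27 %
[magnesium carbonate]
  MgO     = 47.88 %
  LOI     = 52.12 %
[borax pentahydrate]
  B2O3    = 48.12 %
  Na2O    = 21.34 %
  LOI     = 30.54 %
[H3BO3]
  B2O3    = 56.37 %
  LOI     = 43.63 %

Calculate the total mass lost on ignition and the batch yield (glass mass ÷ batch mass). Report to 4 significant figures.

LOI loss = 213.1 pbw; glass = 567.1 pbw; yield = 72.69%

Working values are printed, with 4-significant-figure rounding, as written — each numeric step keeps full float precision in every operation — every reported figure takes a single rounding — all derived quantities (the totals, ignition loss, the yield, the five compositions, glass mass) are computed from the batch weights for 567.1 pbw of glass in exact precision as given in the problem or the answer.
Loss on ignition, line by line:
  talc: 307.3 × 0.04970 = 15.27 pbw
  pearl ash: 40.31 × 0.3227 = 13.01 pbw
  magnesium carbonate: 143.3 × 0.5212 = 74.69 pbw
  borax pentahydrate: 122.9 × 0.3054 = 37.53 pbw
  H3BO3: 166.3 × 0.4363 = 72.56 pbw
Total LOI = 213.1 pbw
Glass = batch − LOI = 780.1 − 213.1 = 567.1 pbw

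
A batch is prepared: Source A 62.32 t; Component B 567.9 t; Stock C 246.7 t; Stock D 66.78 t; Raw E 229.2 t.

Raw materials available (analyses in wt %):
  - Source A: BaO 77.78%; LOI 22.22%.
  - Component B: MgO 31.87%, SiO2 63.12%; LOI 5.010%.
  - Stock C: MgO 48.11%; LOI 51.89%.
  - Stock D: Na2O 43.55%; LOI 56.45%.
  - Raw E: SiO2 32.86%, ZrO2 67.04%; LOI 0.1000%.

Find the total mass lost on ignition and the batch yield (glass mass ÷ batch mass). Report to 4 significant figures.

Values along the way appear, with 4-significant-figure rounding, on the page; each numeric step holds full float precision through the solve. Every reported value is rounded only once — all derived quantities are rebuilt at full float precision (the five compositions, the totals, glass mass, ignition loss, yield) using the weight values for 964.7 t of glass, exactly as shown in problem or answer.
Ignition loss by material:
  Source A: 62.32 × 0.2222 = 13.85 t
  Component B: 567.9 × 0.05010 = 28.45 t
  Stock C: 246.7 × 0.5189 = 128.0 t
  Stock D: 66.78 × 0.5645 = 37.70 t
  Raw E: 229.2 × 0.001000 = 0.2292 t
Total LOI = 208.2 t
Glass = batch − LOI = 1173 − 208.2 = 964.7 t

LOI loss = 208.2 t; glass = 964.7 t; yield = 82.25%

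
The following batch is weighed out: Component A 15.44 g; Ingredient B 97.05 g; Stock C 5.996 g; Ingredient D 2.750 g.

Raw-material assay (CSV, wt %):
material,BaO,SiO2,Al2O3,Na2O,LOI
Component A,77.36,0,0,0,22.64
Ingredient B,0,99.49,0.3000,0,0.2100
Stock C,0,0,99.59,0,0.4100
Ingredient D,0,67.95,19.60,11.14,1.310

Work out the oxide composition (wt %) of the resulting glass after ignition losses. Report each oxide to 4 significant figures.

Each numeric step maintains full precision through the solve; working values are shown, rounded to four significant figures, in the working. Exactly one rounding lands on every reported figure — the derived quantities are carried from the batch weights at 117.5 g of glass at full precision (the totals, net glass mass, four oxide percentages, yield, ignition loss) as quoted within the problem or the answer.
What the batch supplies per oxide:
  BaO: 15.44·0.7736 = 11.94 g
  SiO2: 97.05·0.9949 + 2.750·0.6795 = 98.42 g
  Al2O3: 97.05·0.003000 + 5.996·0.9959 + 2.750·0.1960 = 6.802 g
  Na2O: 2.750·0.1114 = 0.3064 g
LOI: 15.44·0.2264 + 97.05·0.002100 + 5.996·0.004100 + 2.750·0.01310 = 3.760 g
Resulting glass, batch − LOI: 121.2 − 3.760 = 117.5 g (equal to the oxide-mass sum)
each oxide over glass, ×100, is wt %

Glass mass = 117.5 g (batch 121.2 − LOI 3.760).
Composition: BaO 10.17%, SiO2 83.78%, Al2O3 5.790%, Na2O 0.2608%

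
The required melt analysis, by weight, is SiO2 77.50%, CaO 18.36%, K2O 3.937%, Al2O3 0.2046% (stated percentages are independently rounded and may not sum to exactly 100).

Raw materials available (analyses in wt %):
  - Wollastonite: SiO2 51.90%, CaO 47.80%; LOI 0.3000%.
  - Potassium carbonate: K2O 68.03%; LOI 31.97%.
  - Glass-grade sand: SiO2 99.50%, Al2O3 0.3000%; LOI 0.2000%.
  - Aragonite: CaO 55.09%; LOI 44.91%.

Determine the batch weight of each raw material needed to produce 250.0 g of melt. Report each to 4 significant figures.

Values along the way appear, rounded to 4 significant figures, between the steps; exact precision is carried at all times. Exactly one rounding lands on every reported value. All derived quantities, which include net glass mass, LOI, the yield, the totals, the four compositions, are rebuilt in full precision, as they appear in problem or answer, using the weight values on 250.0 g of glass.
Oxide mass targets, per 250.0 g melt:
  SiO2: 77.50% × 250.0 = 193.8 g
  CaO: 18.36% × 250.0 = 45.90 g
  K2O: 3.937% × 250.0 = 9.842 g
  Al2O3: 0.2046% × 250.0 = 0.5115 g
Balance tally, oxide-wise, working from each reported weight, on the stated basis (oxide sums agree with the targets once rounding is allowed for):
  SiO2: 46.44·0.5190 + 170.5·0.9950 = 193.7 g (target 193.8 g)
  CaO: 46.44·0.4780 + 43.02·0.5509 = 45.90 g (target 45.90 g)
  K2O: 14.47·0.6803 = 9.844 g (target 9.842 g)
  Al2O3: 170.5·0.003000 = 0.5115 g (target 0.5115 g)
Glass-mass bookkeeping: the batch minus its LOI: 250.0 g (oxide target masses add up to 250.0 g; basis as stated: 250.0 g — differing by rounding only).
Adding the batch up: Σ batch = 274.4 g; ignition loss, Σ(batch × LOI) = 24.43 g; yield: glass divided by total = 91.10%.

Batch per 250.0 g melt:
  Wollastonite: 46.44 g
  Potassium carbonate: 14.47 g
  Glass-grade sand: 170.5 g
  Aragonite: 43.02 g
Total batch = 274.4 g; LOI loss = 24.43 g; yield = 91.10%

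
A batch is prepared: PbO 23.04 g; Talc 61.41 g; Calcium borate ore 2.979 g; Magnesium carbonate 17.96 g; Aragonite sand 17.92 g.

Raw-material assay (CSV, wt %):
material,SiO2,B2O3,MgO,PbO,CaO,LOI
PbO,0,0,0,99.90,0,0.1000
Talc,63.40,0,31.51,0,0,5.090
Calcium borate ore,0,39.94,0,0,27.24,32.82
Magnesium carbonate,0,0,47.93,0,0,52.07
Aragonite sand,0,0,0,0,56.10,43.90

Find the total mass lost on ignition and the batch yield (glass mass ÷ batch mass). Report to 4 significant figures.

Rounding to four significant figures governs every mid-chain value as printed. Every computation keeps full precision from start to finish; each reported figure receives exactly one rounding; the derived quantities, including net glass mass, the five compositions, totals, the yield, ignition loss, are carried using the weight values at 102.0 g of glass in full float precision, as set out in question or answer.
Loss on ignition, line by line:
  PbO: 23.04 × 0.001000 = 0.02304 g
  Talc: 61.41 × 0.05090 = 3.126 g
  Calcium borate ore: 2.979 × 0.3282 = 0.9777 g
  Magnesium carbonate: 17.96 × 0.5207 = 9.352 g
  Aragonite sand: 17.92 × 0.4390 = 7.867 g
Total LOI = 21.35 g
Glass = batch − LOI = 123.3 − 21.35 = 102.0 g

LOI loss = 21.35 g; glass = 102.0 g; yield = 82.69%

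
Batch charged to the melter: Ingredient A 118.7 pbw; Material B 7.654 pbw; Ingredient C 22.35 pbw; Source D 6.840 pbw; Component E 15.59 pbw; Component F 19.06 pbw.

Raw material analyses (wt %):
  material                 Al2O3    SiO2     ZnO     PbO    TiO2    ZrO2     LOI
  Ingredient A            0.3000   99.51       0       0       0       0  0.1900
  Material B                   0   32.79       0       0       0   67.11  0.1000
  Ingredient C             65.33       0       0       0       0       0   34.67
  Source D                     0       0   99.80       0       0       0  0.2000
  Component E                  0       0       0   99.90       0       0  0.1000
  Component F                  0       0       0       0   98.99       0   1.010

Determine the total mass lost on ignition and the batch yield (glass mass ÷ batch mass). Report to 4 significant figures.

Mid-chain values are printed (rounded to 4 significant figures) between the steps — all arithmetic maintains full float precision through every step. A single rounding finalizes every reported figure; all derived quantities, which include the six compositions, totals, net glass mass, ignition loss, the yield, are carried at full float precision, exactly as shown in problem or answer, starting from the weights on 182.0 pbw of glass.
Each material's LOI contribution:
  Ingredient A: 118.7 × 0.001900 = 0.2255 pbw
  Material B: 7.654 × 0.001000 = 0.007654 pbw
  Ingredient C: 22.35 × 0.3467 = 7.749 pbw
  Source D: 6.840 × 0.002000 = 0.01368 pbw
  Component E: 15.59 × 0.001000 = 0.01559 pbw
  Component F: 19.06 × 0.01010 = 0.1925 pbw
Total LOI = 8.204 pbw
Glass = batch − LOI = 190.2 − 8.204 = 182.0 pbw

LOI loss = 8.204 pbw; glass = 182.0 pbw; yield = 95.69%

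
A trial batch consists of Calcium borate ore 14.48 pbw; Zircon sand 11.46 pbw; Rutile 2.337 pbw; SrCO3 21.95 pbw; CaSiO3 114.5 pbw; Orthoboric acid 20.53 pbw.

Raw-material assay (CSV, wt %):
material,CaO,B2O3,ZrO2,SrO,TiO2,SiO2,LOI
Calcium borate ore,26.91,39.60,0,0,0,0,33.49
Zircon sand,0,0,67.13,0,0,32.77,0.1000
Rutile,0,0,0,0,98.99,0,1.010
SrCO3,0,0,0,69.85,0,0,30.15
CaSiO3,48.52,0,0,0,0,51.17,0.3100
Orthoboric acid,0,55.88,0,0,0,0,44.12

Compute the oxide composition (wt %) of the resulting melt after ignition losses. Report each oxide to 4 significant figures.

Glass mass = 164.3 pbw (batch 185.3 − LOI 20.92).
Composition: CaO 36.18%, B2O3 10.47%, ZrO2 4.681%, SrO 9.329%, TiO2 1.408%, SiO2 37.94%

Full float precision is carried at every stage; mid-chain values are displayed (rounded to 4 significant figures) as written. A single rounding produces each reported result — the derived quantities are re-derived from the batch weights per 164.3 pbw of glass at full precision (LOI, six oxide percentages, the totals, glass mass, yield), exactly as shown in the problem or the answer.
Oxide-by-oxide delivered mass:
  CaO: 14.48·0.2691 + 114.5·0.4852 = 59.45 pbw
  B2O3: 14.48·0.3960 + 20.53·0.5588 = 17.21 pbw
  ZrO2: 11.46·0.6713 = 7.693 pbw
  SrO: 21.95·0.6985 = 15.33 pbw
  TiO2: 2.337·0.9899 = 2.313 pbw
  SiO2: 11.46·0.3277 + 114.5·0.5117 = 62.35 pbw
LOI: 14.48·0.3349 + 11.46·0.001000 + 2.337·0.01010 + 21.95·0.3015 + 114.5·0.003100 + 20.53·0.4412 = 20.92 pbw
Glass mass = batch − LOI = 185.3 − 20.92 = 164.3 pbw (= the summed oxide contributions)
wt %: oxide over glass, times 100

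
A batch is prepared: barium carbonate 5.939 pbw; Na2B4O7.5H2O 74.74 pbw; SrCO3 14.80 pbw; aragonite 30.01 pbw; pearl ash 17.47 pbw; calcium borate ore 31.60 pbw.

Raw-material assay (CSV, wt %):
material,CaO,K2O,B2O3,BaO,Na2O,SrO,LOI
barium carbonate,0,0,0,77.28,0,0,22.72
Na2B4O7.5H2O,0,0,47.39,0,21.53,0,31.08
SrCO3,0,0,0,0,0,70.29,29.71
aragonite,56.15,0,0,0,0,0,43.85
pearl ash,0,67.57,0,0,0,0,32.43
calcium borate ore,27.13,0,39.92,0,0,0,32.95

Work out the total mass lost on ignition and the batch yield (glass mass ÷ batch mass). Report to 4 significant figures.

LOI loss = 58.21 pbw; glass = 116.3 pbw; yield = 66.65%

In-progress results appear rounded to 4 significant figures on the page; the whole derivation runs at full precision all the way through; every reported value sees exactly one rounding — derived quantities are computed from the batch weights at 116.3 pbw of glass in full precision (the six compositions, the totals, LOI, net glass mass, yield), as written in question or answer.
Material-by-material LOI:
  barium carbonate: 5.939 × 0.2272 = 1.349 pbw
  Na2B4O7.5H2O: 74.74 × 0.3108 = 23.23 pbw
  SrCO3: 14.80 × 0.2971 = 4.397 pbw
  aragonite: 30.01 × 0.4385 = 13.16 pbw
  pearl ash: 17.47 × 0.3243 = 5.666 pbw
  calcium borate ore: 31.60 × 0.3295 = 10.41 pbw
Total LOI = 58.21 pbw
Glass = batch − LOI = 174.6 − 58.21 = 116.3 pbw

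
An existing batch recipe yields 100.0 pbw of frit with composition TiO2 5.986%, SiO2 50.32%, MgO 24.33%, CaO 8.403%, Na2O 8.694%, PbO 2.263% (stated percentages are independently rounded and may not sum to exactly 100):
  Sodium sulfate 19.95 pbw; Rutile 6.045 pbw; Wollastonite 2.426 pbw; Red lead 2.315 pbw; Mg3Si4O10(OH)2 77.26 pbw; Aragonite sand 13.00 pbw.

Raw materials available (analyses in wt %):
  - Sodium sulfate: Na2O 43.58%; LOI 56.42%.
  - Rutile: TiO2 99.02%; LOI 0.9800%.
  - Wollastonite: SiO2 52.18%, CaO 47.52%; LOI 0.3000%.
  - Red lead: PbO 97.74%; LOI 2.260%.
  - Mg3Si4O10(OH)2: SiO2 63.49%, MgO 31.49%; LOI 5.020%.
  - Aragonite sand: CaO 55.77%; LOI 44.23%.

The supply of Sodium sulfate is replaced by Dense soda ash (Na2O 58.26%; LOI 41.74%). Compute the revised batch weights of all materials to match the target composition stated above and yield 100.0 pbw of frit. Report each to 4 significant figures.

Revised batch per 100.0 pbw frit:
  Dense soda ash: 14.92 pbw
  Rutile: 6.045 pbw
  Wollastonite: 2.426 pbw
  Red lead: 2.315 pbw
  Mg3Si4O10(OH)2: 77.26 pbw
  Aragonite sand: 13.00 pbw
Total batch = 116.0 pbw; LOI loss = 15.97 pbw

The working math keeps full float precision in every operation — in-progress results are shown with 4-significant-digit rounding at each printed step; exactly one rounding lands on every reported value — the derived quantities (the yield, LOI, six oxide percentages, the totals, glass mass) are computed at full float precision starting from the weights for 100.0 pbw of glass, as set out in the problem or answer text.
The oxide mass targets at 100.0 pbw frit:
  TiO2: 5.986% × 100.0 = 5.986 pbw
  SiO2: 50.32% × 100.0 = 50.32 pbw
  MgO: 24.33% × 100.0 = 24.33 pbw
  CaO: 8.403% × 100.0 = 8.403 pbw
  Na2O: 8.694% × 100.0 = 8.694 pbw
  PbO: 2.263% × 100.0 = 2.263 pbw
A balance pass over the oxides, working from each reported weight, under the basis named above (summed amounts equal target values modulo rounding of the values):
  TiO2: 6.045·0.9902 = 5.986 pbw (target 5.986 pbw)
  SiO2: 2.426·0.5218 + 77.26·0.6349 = 50.32 pbw (target 50.32 pbw)
  MgO: 77.26·0.3149 = 24.33 pbw (target 24.33 pbw)
  CaO: 2.426·0.4752 + 13.00·0.5577 = 8.403 pbw (target 8.403 pbw)
  Na2O: 14.92·0.5826 = 8.692 pbw (target 8.694 pbw)
  PbO: 2.315·0.9774 = 2.263 pbw (target 2.263 pbw)
Glass-mass closure: whole batch net of LOI = 99.99 pbw (the targets, summed, come to 100.0 pbw; against the stated basis, 100.0 pbw — gaps are rounding artifacts).
Summing the batch: Σ batch = 116.0 pbw; the LOI term Σ batch·LOI equals 15.97 pbw; as yield: glass ÷ batch → 86.22%.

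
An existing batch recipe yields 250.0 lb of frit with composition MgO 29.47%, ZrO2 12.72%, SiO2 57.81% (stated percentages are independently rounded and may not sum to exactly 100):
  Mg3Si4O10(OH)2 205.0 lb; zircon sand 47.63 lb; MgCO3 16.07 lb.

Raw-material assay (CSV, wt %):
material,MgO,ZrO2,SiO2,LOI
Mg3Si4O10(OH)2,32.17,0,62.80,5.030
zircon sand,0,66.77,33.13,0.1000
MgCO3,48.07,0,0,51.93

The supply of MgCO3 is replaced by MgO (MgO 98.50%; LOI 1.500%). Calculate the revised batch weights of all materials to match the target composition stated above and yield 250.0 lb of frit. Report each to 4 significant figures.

In-progress results are printed, with 4-significant-digit rounding, within the worked lines; full float precision is held from first step to last; each reported value receives exactly one rounding. The derived quantities (the yield, the three compositions, ignition loss, net glass mass, the totals) are rebuilt from the batch weights for 250.0 lb of glass in full precision, exactly as printed in the problem or the answer.
Target oxide masses per 250.0 lb frit:
  MgO: 29.47% × 250.0 = 73.68 lb
  ZrO2: 12.72% × 250.0 = 31.80 lb
  SiO2: 57.81% × 250.0 = 144.5 lb
Checking each oxide sum from the weights as reported, versus the basis set out (sum by sum, the targets are met modulo rounding of the values):
  MgO: 205.0·0.3217 + 7.841·0.9850 = 73.67 lb (target 73.68 lb)
  ZrO2: 47.63·0.6677 = 31.80 lb (target 31.80 lb)
  SiO2: 205.0·0.6280 + 47.63·0.3313 = 144.5 lb (target 144.5 lb)
The glass-mass cross-check: net batch after ignition = 250.0 lb (the targets, summed, come to 250.0 lb; with the basis standing at 250.0 lb — deltas are rounding alone).
Adding the batch up: Σ batch = 260.5 lb; LOI removed, Σ of batch·LOI: 10.48 lb; yield: glass divided by total = 95.98%.

Revised batch per 250.0 lb frit:
  Mg3Si4O10(OH)2: 205.0 lb
  zircon sand: 47.63 lb
  MgO: 7.841 lb
Total batch = 260.5 lb; LOI loss = 10.48 lb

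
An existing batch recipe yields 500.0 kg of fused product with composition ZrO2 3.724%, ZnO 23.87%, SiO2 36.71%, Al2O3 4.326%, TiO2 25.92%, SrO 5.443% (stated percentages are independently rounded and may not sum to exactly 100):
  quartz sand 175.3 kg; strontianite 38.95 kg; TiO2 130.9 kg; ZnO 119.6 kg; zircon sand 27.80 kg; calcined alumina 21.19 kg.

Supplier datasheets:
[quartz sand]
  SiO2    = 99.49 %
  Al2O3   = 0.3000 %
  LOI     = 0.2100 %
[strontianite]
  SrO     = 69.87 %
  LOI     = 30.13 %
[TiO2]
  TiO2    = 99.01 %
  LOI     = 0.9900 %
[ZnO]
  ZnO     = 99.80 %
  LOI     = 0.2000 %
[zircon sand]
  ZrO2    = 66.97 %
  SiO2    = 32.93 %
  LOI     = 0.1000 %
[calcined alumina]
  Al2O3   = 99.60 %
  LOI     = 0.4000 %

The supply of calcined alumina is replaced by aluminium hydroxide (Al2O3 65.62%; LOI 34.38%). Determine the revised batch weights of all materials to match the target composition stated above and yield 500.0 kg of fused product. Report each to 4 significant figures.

Revised batch per 500.0 kg fused product:
  quartz sand: 175.3 kg
  strontianite: 38.95 kg
  TiO2: 130.9 kg
  ZnO: 119.6 kg
  zircon sand: 27.80 kg
  aluminium hydroxide: 32.16 kg
Total batch = 524.7 kg; LOI loss = 24.72 kg

All arithmetic carries full float precision throughout — values along the way appear rounded to four significant digits between the steps. Every reported value receives exactly one rounding; all derived quantities are re-derived from the weighed amounts on 500.0 kg of glass at full float precision (six oxide percentages, net glass mass, totals, yield, LOI) as quoted within the problem or answer text.
Oxide-by-oxide targets in 500.0 kg fused product:
  ZrO2: 3.724% × 500.0 = 18.62 kg
  ZnO: 23.87% × 500.0 = 119.4 kg
  SiO2: 36.71% × 500.0 = 183.6 kg
  Al2O3: 4.326% × 500.0 = 21.63 kg
  TiO2: 25.92% × 500.0 = 129.6 kg
  SrO: 5.443% × 500.0 = 27.22 kg
Verifying the oxide balance applying the batch weights above, at the basis given (delivered sums recover each target net of answer rounding effects):
  ZrO2: 27.80·0.6697 = 18.62 kg (target 18.62 kg)
  ZnO: 119.6·0.9980 = 119.4 kg (target 119.4 kg)
  SiO2: 175.3·0.9949 + 27.80·0.3293 = 183.6 kg (target 183.6 kg)
  Al2O3: 175.3·0.003000 + 32.16·0.6562 = 21.63 kg (target 21.63 kg)
  TiO2: 130.9·0.9901 = 129.6 kg (target 129.6 kg)
  SrO: 38.95·0.6987 = 27.21 kg (target 27.22 kg)
The glass-mass cross-check: total charge less LOI = 500.0 kg (the targets, summed, come to 500.0 kg; the stated basis being 500.0 kg — a pure rounding effect).
Summing the batch: Σ batch = 524.7 kg; LOI loss = Σ batch·LOI = 24.72 kg; yield, glass over the total, = 95.29%.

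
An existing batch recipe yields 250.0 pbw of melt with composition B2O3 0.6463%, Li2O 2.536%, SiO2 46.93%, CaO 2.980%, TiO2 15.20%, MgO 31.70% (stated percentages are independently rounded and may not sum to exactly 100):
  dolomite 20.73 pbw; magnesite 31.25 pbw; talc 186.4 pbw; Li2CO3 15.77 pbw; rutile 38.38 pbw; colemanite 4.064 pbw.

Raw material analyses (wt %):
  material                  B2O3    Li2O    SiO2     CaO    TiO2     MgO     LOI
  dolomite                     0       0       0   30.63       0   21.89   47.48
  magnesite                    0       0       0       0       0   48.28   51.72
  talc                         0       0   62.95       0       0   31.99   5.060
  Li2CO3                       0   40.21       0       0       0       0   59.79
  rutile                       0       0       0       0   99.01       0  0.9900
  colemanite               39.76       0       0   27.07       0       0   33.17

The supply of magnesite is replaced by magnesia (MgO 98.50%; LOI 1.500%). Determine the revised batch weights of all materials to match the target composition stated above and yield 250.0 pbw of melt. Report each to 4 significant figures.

Revised batch per 250.0 pbw melt:
  dolomite: 20.73 pbw
  magnesia: 15.32 pbw
  talc: 186.4 pbw
  Li2CO3: 15.77 pbw
  rutile: 38.38 pbw
  colemanite: 4.064 pbw
Total batch = 280.7 pbw; LOI loss = 30.66 pbw

Intermediates are shown (rounded to four significant digits) between the steps. The whole derivation carries full precision through the solve; every reported value is rounded once only; derived quantities are rebuilt in full precision (totals, the six compositions, the yield, LOI, glass mass) from the batch weights on 250.0 pbw of glass exactly as printed in the problem or answer text.
Target oxide masses per 250.0 pbw melt:
  B2O3: 0.6463% × 250.0 = 1.616 pbw
  Li2O: 2.536% × 250.0 = 6.340 pbw
  SiO2: 46.93% × 250.0 = 117.3 pbw
  CaO: 2.980% × 250.0 = 7.450 pbw
  TiO2: 15.20% × 250.0 = 38.00 pbw
  MgO: 31.70% × 250.0 = 79.25 pbw
Per-oxide balance check applying the batch weights above, versus the basis set out (target by target, the sums agree modulo rounding of the values):
  B2O3: 4.064·0.3976 = 1.616 pbw (target 1.616 pbw)
  Li2O: 15.77·0.4021 = 6.341 pbw (target 6.340 pbw)
  SiO2: 186.4·0.6295 = 117.3 pbw (target 117.3 pbw)
  CaO: 20.73·0.3063 + 4.064·0.2707 = 7.450 pbw (target 7.450 pbw)
  TiO2: 38.38·0.9901 = 38.00 pbw (target 38.00 pbw)
  MgO: 20.73·0.2189 + 15.32·0.9850 + 186.4·0.3199 = 79.26 pbw (target 79.25 pbw)
Mass balance on the glass: total charge less LOI = 250.0 pbw (the Σ of target masses is 250.0 pbw; the stated basis being 250.0 pbw — a pure rounding effect).
Whole-batch sum: Σ batch = 280.7 pbw; ignition loss, Σ(batch × LOI) = 30.66 pbw; yield: glass divided by total = 89.08%.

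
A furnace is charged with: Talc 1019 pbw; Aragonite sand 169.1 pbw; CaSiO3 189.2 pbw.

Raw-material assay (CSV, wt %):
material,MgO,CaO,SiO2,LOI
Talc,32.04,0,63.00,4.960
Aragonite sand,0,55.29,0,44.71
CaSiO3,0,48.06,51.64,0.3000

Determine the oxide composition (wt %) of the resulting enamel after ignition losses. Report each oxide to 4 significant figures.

Glass mass = 1251 pbw (batch 1377 − LOI 126.7).
Composition: MgO 26.11%, CaO 14.75%, SiO2 59.15%

All internal work holds full float precision end to end. Values along the way are displayed rounded off to 4 significant figures alongside each step — each reported figure is rounded only once; all derived quantities are computed starting from the weights on 1251 pbw of glass at exact precision (totals, net glass mass, yield, LOI, three oxide percentages), as they appear in question or answer.
Oxide masses out of the charge:
  MgO: 1019·0.3204 = 326.5 pbw
  CaO: 169.1·0.5529 + 189.2·0.4806 = 184.4 pbw
  SiO2: 1019·0.6300 + 189.2·0.5164 = 739.7 pbw
LOI: 1019·0.04960 + 169.1·0.4471 + 189.2·0.003000 = 126.7 pbw
Glass = total batch minus LOI = 1377 − 126.7 = 1251 pbw (equal to the oxide-mass sum)
each wt % is 100 × oxide ÷ glass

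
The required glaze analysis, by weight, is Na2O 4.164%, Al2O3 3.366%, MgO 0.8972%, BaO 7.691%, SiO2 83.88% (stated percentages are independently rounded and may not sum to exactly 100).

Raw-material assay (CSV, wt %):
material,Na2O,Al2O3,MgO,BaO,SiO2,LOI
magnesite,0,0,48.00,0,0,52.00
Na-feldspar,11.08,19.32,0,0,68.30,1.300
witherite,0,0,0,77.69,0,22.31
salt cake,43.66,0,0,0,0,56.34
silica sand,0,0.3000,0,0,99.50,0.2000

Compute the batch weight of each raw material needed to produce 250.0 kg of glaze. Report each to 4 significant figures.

Values along the way are shown, rounded to four significant digits, between the steps; exact precision is kept through the solve — each reported result is rounded a single time — the derived quantities are carried starting from the weights per 250.0 kg of glass in full precision (five oxide percentages, totals, yield, glass mass, ignition loss) precisely as stated by the problem or answer text.
Target oxide masses per 250.0 kg glaze:
  Na2O: 4.164% × 250.0 = 10.41 kg
  Al2O3: 3.366% × 250.0 = 8.415 kg
  MgO: 0.8972% × 250.0 = 2.243 kg
  BaO: 7.691% × 250.0 = 19.23 kg
  SiO2: 83.88% × 250.0 = 209.7 kg
Oxide-by-oxide audit from the weights as reported, on the stated basis (each sum matches its target mass up to rounding of the answer):
  Na2O: 40.72·0.1108 + 13.51·0.4366 = 10.41 kg (target 10.41 kg)
  Al2O3: 40.72·0.1932 + 182.8·0.003000 = 8.416 kg (target 8.415 kg)
  MgO: 4.673·0.4800 = 2.243 kg (target 2.243 kg)
  BaO: 24.75·0.7769 = 19.23 kg (target 19.23 kg)
  SiO2: 40.72·0.6830 + 182.8·0.9950 = 209.7 kg (target 209.7 kg)
The glass-mass cross-check: total batch − LOI = 250.0 kg (targets for the oxides total 250.0 kg; basis as stated: 250.0 kg — rounding explains the deltas).
Batch grand total — Σ batch = 266.5 kg; LOI removed, Σ of batch·LOI: 16.46 kg; yield: glass divided by total = 93.82%.

Batch per 250.0 kg glaze:
  magnesite: 4.673 kg
  Na-feldspar: 40.72 kg
  witherite: 24.75 kg
  salt cake: 13.51 kg
  silica sand: 182.8 kg
Total batch = 266.5 kg; LOI loss = 16.46 kg; yield = 93.82%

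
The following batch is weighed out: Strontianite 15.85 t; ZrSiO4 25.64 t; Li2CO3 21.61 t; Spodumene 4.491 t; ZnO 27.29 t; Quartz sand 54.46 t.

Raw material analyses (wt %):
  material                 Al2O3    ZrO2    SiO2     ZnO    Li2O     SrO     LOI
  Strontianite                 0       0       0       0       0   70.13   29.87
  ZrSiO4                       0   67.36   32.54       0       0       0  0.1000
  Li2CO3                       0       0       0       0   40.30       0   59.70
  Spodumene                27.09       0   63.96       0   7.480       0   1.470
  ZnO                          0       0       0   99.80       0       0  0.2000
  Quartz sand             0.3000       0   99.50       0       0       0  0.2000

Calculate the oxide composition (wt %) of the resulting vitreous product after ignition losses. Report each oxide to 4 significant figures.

Every computation carries exact precision all the way through. Intermediates are shown, with 4-significant-figure rounding, at each printed step — a single rounding yields each reported value — all derived quantities (ignition loss, totals, yield, glass mass, six oxide percentages) are rebuilt in full precision from the batch weights per 131.5 t of glass, exactly as shown in either problem or answer.
Delivered oxide masses:
  Al2O3: 4.491·0.2709 + 54.46·0.003000 = 1.380 t
  ZrO2: 25.64·0.6736 = 17.27 t
  SiO2: 25.64·0.3254 + 4.491·0.6396 + 54.46·0.9950 = 65.40 t
  ZnO: 27.29·0.9980 = 27.24 t
  Li2O: 21.61·0.4030 + 4.491·0.07480 = 9.045 t
  SrO: 15.85·0.7013 = 11.12 t
LOI: 15.85·0.2987 + 25.64·0.001000 + 21.61·0.5970 + 4.491·0.01470 + 27.29·0.002000 + 54.46·0.002000 = 17.89 t
Resulting glass, batch − LOI: 149.3 − 17.89 = 131.5 t (matching Σ of the oxides)
wt % = oxide mass / glass mass × 100

Glass mass = 131.5 t (batch 149.3 − LOI 17.89).
Composition: Al2O3 1.050%, ZrO2 13.14%, SiO2 49.76%, ZnO 20.72%, Li2O 6.881%, SrO 8.456%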